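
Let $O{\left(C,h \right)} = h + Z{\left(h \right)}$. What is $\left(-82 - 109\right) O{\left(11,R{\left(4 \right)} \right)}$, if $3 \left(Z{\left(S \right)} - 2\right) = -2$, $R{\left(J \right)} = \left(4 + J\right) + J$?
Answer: $- \frac{7640}{3} \approx -2546.7$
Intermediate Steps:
$R{\left(J \right)} = 4 + 2 J$
$Z{\left(S \right)} = \frac{4}{3}$ ($Z{\left(S \right)} = 2 + \frac{1}{3} \left(-2\right) = 2 - \frac{2}{3} = \frac{4}{3}$)
$O{\left(C,h \right)} = \frac{4}{3} + h$ ($O{\left(C,h \right)} = h + \frac{4}{3} = \frac{4}{3} + h$)
$\left(-82 - 109\right) O{\left(11,R{\left(4 \right)} \right)} = \left(-82 - 109\right) \left(\frac{4}{3} + \left(4 + 2 \cdot 4\right)\right) = - 191 \left(\frac{4}{3} + \left(4 + 8\right)\right) = - 191 \left(\frac{4}{3} + 12\right) = \left(-191\right) \frac{40}{3} = - \frac{7640}{3}$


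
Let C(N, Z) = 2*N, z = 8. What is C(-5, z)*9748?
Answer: -97480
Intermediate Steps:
C(-5, z)*9748 = (2*(-5))*9748 = -10*9748 = -97480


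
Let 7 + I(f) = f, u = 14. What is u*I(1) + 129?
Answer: 45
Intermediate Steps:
I(f) = -7 + f
u*I(1) + 129 = 14*(-7 + 1) + 129 = 14*(-6) + 129 = -84 + 129 = 45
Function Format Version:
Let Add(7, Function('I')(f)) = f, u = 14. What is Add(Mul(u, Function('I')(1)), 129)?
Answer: 45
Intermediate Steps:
Function('I')(f) = Add(-7, f)
Add(Mul(u, Function('I')(1)), 129) = Add(Mul(14, Add(-7, 1)), 129) = Add(Mul(14, -6), 129) = Add(-84, 129) = 45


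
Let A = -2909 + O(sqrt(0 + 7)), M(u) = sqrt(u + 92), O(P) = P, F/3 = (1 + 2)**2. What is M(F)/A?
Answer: -2909*sqrt(119)/8462274 - 7*sqrt(17)/8462274 ≈ -0.0037534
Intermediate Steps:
F = 27 (F = 3*(1 + 2)**2 = 3*3**2 = 3*9 = 27)
M(u) = sqrt(92 + u)
A = -2909 + sqrt(7) (A = -2909 + sqrt(0 + 7) = -2909 + sqrt(7) ≈ -2906.4)
M(F)/A = sqrt(92 + 27)/(-2909 + sqrt(7)) = sqrt(119)/(-2909 + sqrt(7))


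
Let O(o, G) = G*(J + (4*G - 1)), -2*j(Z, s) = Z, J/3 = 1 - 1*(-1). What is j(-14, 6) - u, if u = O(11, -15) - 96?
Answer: -722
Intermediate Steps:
J = 6 (J = 3*(1 - 1*(-1)) = 3*(1 + 1) = 3*2 = 6)
j(Z, s) = -Z/2
O(o, G) = G*(5 + 4*G) (O(o, G) = G*(6 + (4*G - 1)) = G*(6 + (-1 + 4*G)) = G*(5 + 4*G))
u = 729 (u = -15*(5 + 4*(-15)) - 96 = -15*(5 - 60) - 96 = -15*(-55) - 96 = 825 - 96 = 729)
j(-14, 6) - u = -½*(-14) - 1*729 = 7 - 729 = -722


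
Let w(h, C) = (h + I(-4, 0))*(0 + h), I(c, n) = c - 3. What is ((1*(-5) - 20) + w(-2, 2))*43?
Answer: -301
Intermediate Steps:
I(c, n) = -3 + c
w(h, C) = h*(-7 + h) (w(h, C) = (h + (-3 - 4))*(0 + h) = (h - 7)*h = (-7 + h)*h = h*(-7 + h))
((1*(-5) - 20) + w(-2, 2))*43 = ((1*(-5) - 20) - 2*(-7 - 2))*43 = ((-5 - 20) - 2*(-9))*43 = (-25 + 18)*43 = -7*43 = -301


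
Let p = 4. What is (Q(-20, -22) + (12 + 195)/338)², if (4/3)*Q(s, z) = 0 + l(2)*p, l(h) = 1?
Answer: 1490841/114244 ≈ 13.050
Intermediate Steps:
Q(s, z) = 3 (Q(s, z) = 3*(0 + 1*4)/4 = 3*(0 + 4)/4 = (¾)*4 = 3)
(Q(-20, -22) + (12 + 195)/338)² = (3 + (12 + 195)/338)² = (3 + 207*(1/338))² = (3 + 207/338)² = (1221/338)² = 1490841/114244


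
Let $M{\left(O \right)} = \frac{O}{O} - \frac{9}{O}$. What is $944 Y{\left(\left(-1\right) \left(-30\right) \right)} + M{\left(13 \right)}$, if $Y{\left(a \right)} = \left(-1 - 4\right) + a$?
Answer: $\frac{306804}{13} \approx 23600.0$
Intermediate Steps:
$Y{\left(a \right)} = -5 + a$
$M{\left(O \right)} = 1 - \frac{9}{O}$
$944 Y{\left(\left(-1\right) \left(-30\right) \right)} + M{\left(13 \right)} = 944 \left(-5 - -30\right) + \frac{-9 + 13}{13} = 944 \left(-5 + 30\right) + \frac{1}{13} \cdot 4 = 944 \cdot 25 + \frac{4}{13} = 23600 + \frac{4}{13} = \frac{306804}{13}$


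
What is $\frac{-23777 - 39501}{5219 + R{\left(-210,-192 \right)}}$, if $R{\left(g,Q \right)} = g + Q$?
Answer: $- \frac{63278}{4817} \approx -13.136$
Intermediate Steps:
$R{\left(g,Q \right)} = Q + g$
$\frac{-23777 - 39501}{5219 + R{\left(-210,-192 \right)}} = \frac{-23777 - 39501}{5219 - 402} = - \frac{63278}{5219 - 402} = - \frac{63278}{4817}$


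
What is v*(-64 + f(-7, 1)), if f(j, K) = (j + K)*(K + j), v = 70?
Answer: -1960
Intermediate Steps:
f(j, K) = (K + j)² (f(j, K) = (K + j)*(K + j) = (K + j)²)
v*(-64 + f(-7, 1)) = 70*(-64 + (1 - 7)²) = 70*(-64 + (-6)²) = 70*(-64 + 36) = 70*(-28) = -1960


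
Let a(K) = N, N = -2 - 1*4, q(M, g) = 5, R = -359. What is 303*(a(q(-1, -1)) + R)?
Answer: -110595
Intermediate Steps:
N = -6 (N = -2 - 4 = -6)
a(K) = -6
303*(a(q(-1, -1)) + R) = 303*(-6 - 359) = 303*(-365) = -110595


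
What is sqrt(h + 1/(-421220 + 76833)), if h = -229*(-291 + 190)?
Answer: sqrt(2743155042686814)/344387 ≈ 152.08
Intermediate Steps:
h = 23129 (h = -229*(-101) = 23129)
sqrt(h + 1/(-421220 + 76833)) = sqrt(23129 + 1/(-421220 + 76833)) = sqrt(23129 + 1/(-344387)) = sqrt(23129 - 1/344387) = sqrt(7965326922/344387) = sqrt(2743155042686814)/344387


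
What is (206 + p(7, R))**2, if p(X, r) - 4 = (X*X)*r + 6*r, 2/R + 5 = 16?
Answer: 48400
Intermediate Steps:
R = 2/11 (R = 2/(-5 + 16) = 2/11 ≈ 0.18182)
p(X, r) = 4 + 6*r + r*X**2 (p(X, r) = 4 + ((X*X)*r + 6*r) = 4 + (X**2*r + 6*r) = 4 + (r*X**2 + 6*r) = 4 + (6*r + r*X**2) = 4 + 6*r + r*X**2)
(206 + p(7, R))**2 = (206 + (4 + 6*(2/11) + (2/11)*7**2))**2 = (206 + (4 + 12/11 + (2/11)*49))**2 = (206 + (4 + 12/11 + 98/11))**2 = (206 + 14)**2 = 220**2 = 48400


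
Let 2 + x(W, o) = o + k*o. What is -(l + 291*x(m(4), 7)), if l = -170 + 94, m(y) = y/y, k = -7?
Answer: 12880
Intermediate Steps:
m(y) = 1
l = -76
x(W, o) = -2 - 6*o (x(W, o) = -2 + (o - 7*o) = -2 - 6*o)
-(l + 291*x(m(4), 7)) = -(-76 + 291*(-2 - 6*7)) = -(-76 + 291*(-2 - 42)) = -(-76 + 291*(-44)) = -(-76 - 12804) = -1*(-12880) = 12880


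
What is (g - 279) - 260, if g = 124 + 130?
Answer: -285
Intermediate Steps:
g = 254
(g - 279) - 260 = (254 - 279) - 260 = -25 - 260 = -285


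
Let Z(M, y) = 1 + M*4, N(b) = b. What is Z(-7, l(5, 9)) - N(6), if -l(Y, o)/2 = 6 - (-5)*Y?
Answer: -33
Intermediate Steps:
l(Y, o) = -12 - 10*Y (l(Y, o) = -2*(6 - (-5)*Y) = -2*(6 + 5*Y) = -12 - 10*Y)
Z(M, y) = 1 + 4*M
Z(-7, l(5, 9)) - N(6) = (1 + 4*(-7)) - 1*6 = (1 - 28) - 6 = -27 - 6 = -33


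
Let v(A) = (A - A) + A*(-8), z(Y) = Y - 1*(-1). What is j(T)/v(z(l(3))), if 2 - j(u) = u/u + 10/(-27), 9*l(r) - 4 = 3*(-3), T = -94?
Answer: -37/96 ≈ -0.38542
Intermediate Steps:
l(r) = -5/9 (l(r) = 4/9 + (3*(-3))/9 = 4/9 + (⅑)*(-9) = 4/9 - 1 = -5/9)
z(Y) = 1 + Y (z(Y) = Y + 1 = 1 + Y)
v(A) = -8*A (v(A) = 0 - 8*A = -8*A)
j(u) = 37/27 (j(u) = 2 - (u/u + 10/(-27)) = 2 - (1 + 10*(-1/27)) = 2 - (1 - 10/27) = 2 - 1*17/27 = 2 - 17/27 = 37/27)
j(T)/v(z(l(3))) = 37/(27*((-8*(1 - 5/9)))) = 37/(27*((-8*4/9))) = 37/(27*(-32/9)) = (37/27)*(-9/32) = -37/96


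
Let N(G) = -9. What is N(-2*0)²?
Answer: 81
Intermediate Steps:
N(-2*0)² = (-9)² = 81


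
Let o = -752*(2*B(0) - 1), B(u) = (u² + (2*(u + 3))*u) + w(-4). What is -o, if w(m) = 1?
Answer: 752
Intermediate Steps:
B(u) = 1 + u² + u*(6 + 2*u) (B(u) = (u² + (2*(u + 3))*u) + 1 = (u² + (2*(3 + u))*u) + 1 = (u² + (6 + 2*u)*u) + 1 = (u² + u*(6 + 2*u)) + 1 = 1 + u² + u*(6 + 2*u))
o = -752 (o = -752*(2*(1 + 3*0² + 6*0) - 1) = -752*(2*(1 + 3*0 + 0) - 1) = -752*(2*(1 + 0 + 0) - 1) = -752*(2*1 - 1) = -752*(2 - 1) = -752*1 = -752)
-o = -1*(-752) = 752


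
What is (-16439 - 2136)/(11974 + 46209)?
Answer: -18575/58183 ≈ -0.31925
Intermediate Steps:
(-16439 - 2136)/(11974 + 46209) = -18575/58183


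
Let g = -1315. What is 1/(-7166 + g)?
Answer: -1/8481 ≈ -0.00011791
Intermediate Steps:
1/(-7166 + g) = 1/(-7166 - 1315) = 1/(-8481) = -1/8481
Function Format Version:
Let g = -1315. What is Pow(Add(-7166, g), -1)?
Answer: Rational(-1, 8481) ≈ -0.00011791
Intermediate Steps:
Pow(Add(-7166, g), -1) = Pow(Add(-7166, -1315), -1) = Pow(-8481, -1) = Rational(-1, 8481)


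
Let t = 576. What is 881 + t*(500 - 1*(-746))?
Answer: 718577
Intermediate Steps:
881 + t*(500 - 1*(-746)) = 881 + 576*(500 - 1*(-746)) = 881 + 576*(500 + 746) = 881 + 576*1246 = 881 + 717696 = 718577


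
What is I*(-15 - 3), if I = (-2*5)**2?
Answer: -1800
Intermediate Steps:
I = 100 (I = (-10)**2 = 100)
I*(-15 - 3) = 100*(-15 - 3) = 100*(-18) = -1800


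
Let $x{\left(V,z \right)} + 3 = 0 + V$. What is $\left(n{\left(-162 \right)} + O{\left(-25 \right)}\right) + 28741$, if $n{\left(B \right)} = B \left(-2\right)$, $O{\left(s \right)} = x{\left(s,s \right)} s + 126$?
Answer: $29891$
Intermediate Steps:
$x{\left(V,z \right)} = -3 + V$ ($x{\left(V,z \right)} = -3 + \left(0 + V\right) = -3 + V$)
$O{\left(s \right)} = 126 + s \left(-3 + s\right)$ ($O{\left(s \right)} = \left(-3 + s\right) s + 126 = s \left(-3 + s\right) + 126 = 126 + s \left(-3 + s\right)$)
$n{\left(B \right)} = - 2 B$
$\left(n{\left(-162 \right)} + O{\left(-25 \right)}\right) + 28741 = \left(\left(-2\right) \left(-162\right) - \left(-126 + 25 \left(-3 - 25\right)\right)\right) + 28741 = \left(324 + \left(126 - -700\right)\right) + 28741 = \left(324 + \left(126 + 700\right)\right) + 28741 = \left(324 + 826\right) + 28741 = 1150 + 28741 = 29891$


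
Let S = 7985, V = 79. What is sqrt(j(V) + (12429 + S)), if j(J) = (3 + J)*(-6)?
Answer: sqrt(19922) ≈ 141.15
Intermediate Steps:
j(J) = -18 - 6*J
sqrt(j(V) + (12429 + S)) = sqrt((-18 - 6*79) + (12429 + 7985)) = sqrt((-18 - 474) + 20414) = sqrt(-492 + 20414) = sqrt(19922)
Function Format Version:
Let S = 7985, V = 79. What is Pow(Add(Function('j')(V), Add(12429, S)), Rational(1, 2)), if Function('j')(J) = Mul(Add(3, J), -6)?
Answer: Pow(19922, Rational(1, 2)) ≈ 141.15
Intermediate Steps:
Function('j')(J) = Add(-18, Mul(-6, J))
Pow(Add(Function('j')(V), Add(12429, S)), Rational(1, 2)) = Pow(Add(Add(-18, Mul(-6, 79)), Add(12429, 7985)), Rational(1, 2)) = Pow(Add(Add(-18, -474), 20414), Rational(1, 2)) = Pow(Add(-492, 20414), Rational(1, 2)) = Pow(19922, Rational(1, 2))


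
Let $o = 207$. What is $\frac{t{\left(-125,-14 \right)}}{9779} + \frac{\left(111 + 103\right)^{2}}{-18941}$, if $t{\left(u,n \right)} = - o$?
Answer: $- \frac{451759871}{185224039} \approx -2.439$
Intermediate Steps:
$t{\left(u,n \right)} = -207$ ($t{\left(u,n \right)} = \left(-1\right) 207 = -207$)
$\frac{t{\left(-125,-14 \right)}}{9779} + \frac{\left(111 + 103\right)^{2}}{-18941} = - \frac{207}{9779} + \frac{\left(111 + 103\right)^{2}}{-18941} = \left(-207\right) \frac{1}{9779} + 214^{2} \left(- \frac{1}{18941}\right) = - \frac{207}{9779} + 45796 \left(- \frac{1}{18941}\right) = - \frac{207}{9779} - \frac{45796}{18941} = - \frac{451759871}{185224039}$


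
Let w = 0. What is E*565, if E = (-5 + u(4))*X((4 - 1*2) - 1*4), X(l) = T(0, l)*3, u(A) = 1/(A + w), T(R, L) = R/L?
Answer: 0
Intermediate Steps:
u(A) = 1/A (u(A) = 1/(A + 0) = 1/A)
X(l) = 0 (X(l) = (0/l)*3 = 0*3 = 0)
E = 0 (E = (-5 + 1/4)*0 = -19/4*0 = 0)
E*565 = 0*565 = 0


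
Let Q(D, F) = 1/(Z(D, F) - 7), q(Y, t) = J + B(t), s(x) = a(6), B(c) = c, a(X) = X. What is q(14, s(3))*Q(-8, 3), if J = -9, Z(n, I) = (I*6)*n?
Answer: 3/151 ≈ 0.019868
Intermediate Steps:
s(x) = 6
Z(n, I) = 6*I*n (Z(n, I) = (6*I)*n = 6*I*n)
q(Y, t) = -9 + t
Q(D, F) = 1/(-7 + 6*D*F) (Q(D, F) = 1/(6*F*D - 7) = 1/(6*D*F - 7) = 1/(-7 + 6*D*F))
q(14, s(3))*Q(-8, 3) = (-9 + 6)/(-7 + 6*(-8)*3) = -3/(-7 - 144) = -3/(-151) = -3*(-1/151) = 3/151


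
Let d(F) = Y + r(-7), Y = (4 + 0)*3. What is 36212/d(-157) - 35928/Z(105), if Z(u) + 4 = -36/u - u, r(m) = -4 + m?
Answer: 139840804/3827 ≈ 36541.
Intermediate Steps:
Y = 12 (Y = 4*3 = 12)
Z(u) = -4 - u - 36/u (Z(u) = -4 + (-36/u - u) = -4 + (-u - 36/u) = -4 - u - 36/u)
d(F) = 1 (d(F) = 12 + (-4 - 7) = 12 - 11 = 1)
36212/d(-157) - 35928/Z(105) = 36212/1 - 35928/(-4 - 1*105 - 36/105) = 36212*1 - 35928/(-4 - 105 - 36*1/105) = 36212 - 35928/(-4 - 105 - 12/35) = 36212 - 35928/(-3827/35) = 36212 - 35928*(-35/3827) = 36212 + 1257480/3827 = 139840804/3827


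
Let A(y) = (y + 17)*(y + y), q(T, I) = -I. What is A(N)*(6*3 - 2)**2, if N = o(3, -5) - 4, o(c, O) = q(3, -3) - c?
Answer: -26624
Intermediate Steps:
o(c, O) = 3 - c (o(c, O) = -1*(-3) - c = 3 - c)
N = -4 (N = (3 - 1*3) - 4 = (3 - 3) - 4 = 0 - 4 = -4)
A(y) = 2*y*(17 + y) (A(y) = (17 + y)*(2*y) = 2*y*(17 + y))
A(N)*(6*3 - 2)**2 = (2*(-4)*(17 - 4))*(6*3 - 2)**2 = (2*(-4)*13)*(18 - 2)**2 = -104*16**2 = -104*256 = -26624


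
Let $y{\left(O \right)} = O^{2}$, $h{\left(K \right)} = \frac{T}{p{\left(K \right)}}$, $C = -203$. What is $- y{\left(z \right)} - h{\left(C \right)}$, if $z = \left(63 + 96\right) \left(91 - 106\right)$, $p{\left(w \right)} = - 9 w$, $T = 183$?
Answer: $- \frac{3464129086}{609} \approx -5.6882 \cdot 10^{6}$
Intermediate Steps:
$h{\left(K \right)} = - \frac{61}{3 K}$ ($h{\left(K \right)} = \frac{183}{\left(-9\right) K} = 183 \left(- \frac{1}{9 K}\right) = - \frac{61}{3 K}$)
$z = -2385$ ($z = 159 \left(-15\right) = -2385$)
$- y{\left(z \right)} - h{\left(C \right)} = - \left(-2385\right)^{2} - - \frac{61}{3 \left(-203\right)} = \left(-1\right) 5688225 - \left(- \frac{61}{3}\right) \left(- \frac{1}{203}\right) = -5688225 - \frac{61}{609} = - \frac{3464129086}{609}$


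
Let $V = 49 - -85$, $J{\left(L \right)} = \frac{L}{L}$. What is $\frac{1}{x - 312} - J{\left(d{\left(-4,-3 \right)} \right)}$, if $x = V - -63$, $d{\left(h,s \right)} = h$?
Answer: $- \frac{116}{115} \approx -1.0087$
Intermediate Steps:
$J{\left(L \right)} = 1$
$V = 134$ ($V = 49 + 85 = 134$)
$x = 197$ ($x = 134 - -63 = 134 + 63 = 197$)
$\frac{1}{x - 312} - J{\left(d{\left(-4,-3 \right)} \right)} = \frac{1}{197 - 312} - 1 = \frac{1}{-115} - 1 = - \frac{1}{115} - 1 = - \frac{116}{115}$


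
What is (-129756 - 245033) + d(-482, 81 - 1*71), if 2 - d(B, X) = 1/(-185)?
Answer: -69335594/185 ≈ -3.7479e+5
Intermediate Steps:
d(B, X) = 371/185 (d(B, X) = 2 - 1/(-185) = 2 - 1*(-1/185) = 2 + 1/185 = 371/185)
(-129756 - 245033) + d(-482, 81 - 1*71) = (-129756 - 245033) + 371/185 = -374789 + 371/185 = -69335594/185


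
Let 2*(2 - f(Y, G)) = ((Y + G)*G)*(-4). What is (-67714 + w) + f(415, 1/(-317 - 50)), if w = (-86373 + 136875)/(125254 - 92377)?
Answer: -99947825568158/1476056751 ≈ -67713.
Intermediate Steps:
f(Y, G) = 2 + 2*G*(G + Y) (f(Y, G) = 2 - (Y + G)*G*(-4)/2 = 2 - (G + Y)*G*(-4)/2 = 2 - G*(G + Y)*(-4)/2 = 2 - (-2)*G*(G + Y) = 2 + 2*G*(G + Y))
w = 16834/10959 (w = 50502/32877 = 50502*(1/32877) = 16834/10959 ≈ 1.5361)
(-67714 + w) + f(415, 1/(-317 - 50)) = (-67714 + 16834/10959) + (2 + 2*(1/(-317 - 50))² + 2*415/(-317 - 50)) = -742060892/10959 + (2 + 2*(1/(-367))² + 2*415/(-367)) = -742060892/10959 + (2 + 2*(-1/367)² + 2*(-1/367)*415) = -742060892/10959 + (2 + 2*(1/134689) - 830/367) = -742060892/10959 + (2 + 2/134689 - 830/367) = -742060892/10959 - 35230/134689 = -99947825568158/1476056751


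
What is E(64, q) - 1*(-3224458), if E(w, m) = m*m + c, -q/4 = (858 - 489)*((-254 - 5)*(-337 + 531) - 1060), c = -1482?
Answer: 5734677886477312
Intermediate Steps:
q = 75727656 (q = -4*(858 - 489)*((-254 - 5)*(-337 + 531) - 1060) = -1476*(-259*194 - 1060) = -1476*(-50246 - 1060) = -1476*(-51306) = -4*(-18931914) = 75727656)
E(w, m) = -1482 + m**2 (E(w, m) = m*m - 1482 = m**2 - 1482 = -1482 + m**2)
E(64, q) - 1*(-3224458) = (-1482 + 75727656**2) - 1*(-3224458) = (-1482 + 5734677883254336) + 3224458 = 5734677883252854 + 3224458 = 5734677886477312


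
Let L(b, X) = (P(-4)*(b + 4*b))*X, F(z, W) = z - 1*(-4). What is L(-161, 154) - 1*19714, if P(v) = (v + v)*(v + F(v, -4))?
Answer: -3986754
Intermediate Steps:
F(z, W) = 4 + z (F(z, W) = z + 4 = 4 + z)
P(v) = 2*v*(4 + 2*v) (P(v) = (v + v)*(v + (4 + v)) = (2*v)*(4 + 2*v) = 2*v*(4 + 2*v))
L(b, X) = 160*X*b (L(b, X) = ((4*(-4)*(2 - 4))*(b + 4*b))*X = ((4*(-4)*(-2))*(5*b))*X = (32*(5*b))*X = (160*b)*X = 160*X*b)
L(-161, 154) - 1*19714 = 160*154*(-161) - 1*19714 = -3967040 - 19714 = -3986754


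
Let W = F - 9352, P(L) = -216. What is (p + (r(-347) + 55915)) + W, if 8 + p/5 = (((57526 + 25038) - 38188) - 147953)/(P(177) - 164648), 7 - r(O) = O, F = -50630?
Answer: -618216707/164864 ≈ -3749.9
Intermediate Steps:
W = -59982 (W = -50630 - 9352 = -59982)
r(O) = 7 - O
p = -6076675/164864 (p = -40 + 5*((((57526 + 25038) - 38188) - 147953)/(-216 - 164648)) = -40 + 5*(((82564 - 38188) - 147953)/(-164864)) = -40 + 5*((44376 - 147953)*(-1/164864)) = -40 + 5*(-103577*(-1/164864)) = -40 + 5*(103577/164864) = -40 + 517885/164864 = -6076675/164864 ≈ -36.859)
(p + (r(-347) + 55915)) + W = (-6076675/164864 + ((7 - 1*(-347)) + 55915)) - 59982 = (-6076675/164864 + ((7 + 347) + 55915)) - 59982 = (-6076675/164864 + (354 + 55915)) - 59982 = (-6076675/164864 + 56269) - 59982 = 9270655741/164864 - 59982 = -618216707/164864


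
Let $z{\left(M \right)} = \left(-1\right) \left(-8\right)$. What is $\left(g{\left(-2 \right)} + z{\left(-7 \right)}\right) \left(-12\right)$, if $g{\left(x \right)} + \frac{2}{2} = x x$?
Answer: $-132$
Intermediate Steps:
$g{\left(x \right)} = -1 + x^{2}$ ($g{\left(x \right)} = -1 + x x = -1 + x^{2}$)
$z{\left(M \right)} = 8$
$\left(g{\left(-2 \right)} + z{\left(-7 \right)}\right) \left(-12\right) = \left(\left(-1 + \left(-2\right)^{2}\right) + 8\right) \left(-12\right) = \left(\left(-1 + 4\right) + 8\right) \left(-12\right) = \left(3 + 8\right) \left(-12\right) = 11 \left(-12\right) = -132$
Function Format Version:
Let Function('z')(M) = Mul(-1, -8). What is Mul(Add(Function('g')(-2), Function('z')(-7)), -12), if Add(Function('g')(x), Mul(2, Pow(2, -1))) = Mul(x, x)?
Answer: -132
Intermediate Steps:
Function('g')(x) = Add(-1, Pow(x, 2)) (Function('g')(x) = Add(-1, Mul(x, x)) = Add(-1, Pow(x, 2)))
Function('z')(M) = 8
Mul(Add(Function('g')(-2), Function('z')(-7)), -12) = Mul(Add(Add(-1, Pow(-2, 2)), 8), -12) = Mul(Add(Add(-1, 4), 8), -12) = Mul(Add(3, 8), -12) = Mul(11, -12) = -132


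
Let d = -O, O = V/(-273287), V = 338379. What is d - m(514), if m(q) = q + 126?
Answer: -174565301/273287 ≈ -638.76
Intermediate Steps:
O = -338379/273287 (O = 338379/(-273287) = 338379*(-1/273287) = -338379/273287 ≈ -1.2382)
m(q) = 126 + q
d = 338379/273287 (d = -1*(-338379/273287) = 338379/273287 ≈ 1.2382)
d - m(514) = 338379/273287 - (126 + 514) = 338379/273287 - 1*640 = 338379/273287 - 640 = -174565301/273287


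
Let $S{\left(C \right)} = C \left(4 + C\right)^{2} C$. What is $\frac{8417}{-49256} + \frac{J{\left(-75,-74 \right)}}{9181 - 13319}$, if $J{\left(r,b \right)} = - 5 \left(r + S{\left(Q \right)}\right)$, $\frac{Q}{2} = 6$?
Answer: $\frac{4512782687}{101910664} \approx 44.282$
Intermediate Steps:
$Q = 12$ ($Q = 2 \cdot 6 = 12$)
$S{\left(C \right)} = C^{2} \left(4 + C\right)^{2}$
$J{\left(r,b \right)} = -184320 - 5 r$ ($J{\left(r,b \right)} = - 5 \left(r + 12^{2} \left(4 + 12\right)^{2}\right) = - 5 \left(r + 144 \cdot 16^{2}\right) = - 5 \left(r + 144 \cdot 256\right) = - 5 \left(r + 36864\right) = - 5 \left(36864 + r\right) = -184320 - 5 r$)
$\frac{8417}{-49256} + \frac{J{\left(-75,-74 \right)}}{9181 - 13319} = \frac{8417}{-49256} + \frac{-184320 - -375}{9181 - 13319} = 8417 \left(- \frac{1}{49256}\right) + \frac{-184320 + 375}{-4138} = - \frac{8417}{49256} - - \frac{183945}{4138} = - \frac{8417}{49256} + \frac{183945}{4138} = \frac{4512782687}{101910664}$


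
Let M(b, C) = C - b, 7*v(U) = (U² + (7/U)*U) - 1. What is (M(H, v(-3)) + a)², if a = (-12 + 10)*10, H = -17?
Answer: 36/49 ≈ 0.73469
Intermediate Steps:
v(U) = 6/7 + U²/7 (v(U) = ((U² + (7/U)*U) - 1)/7 = ((U² + 7) - 1)/7 = ((7 + U²) - 1)/7 = (6 + U²)/7 = 6/7 + U²/7)
a = -20 (a = -2*10 = -20)
(M(H, v(-3)) + a)² = (((6/7 + (⅐)*(-3)²) - 1*(-17)) - 20)² = (((6/7 + (⅐)*9) + 17) - 20)² = (((6/7 + 9/7) + 17) - 20)² = ((15/7 + 17) - 20)² = (134/7 - 20)² = (-6/7)² = 36/49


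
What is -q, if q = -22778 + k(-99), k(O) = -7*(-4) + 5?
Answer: 22745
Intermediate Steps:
k(O) = 33 (k(O) = 28 + 5 = 33)
q = -22745 (q = -22778 + 33 = -22745)
-q = -1*(-22745) = 22745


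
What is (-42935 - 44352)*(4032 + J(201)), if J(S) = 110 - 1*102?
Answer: -352639480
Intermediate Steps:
J(S) = 8 (J(S) = 110 - 102 = 8)
(-42935 - 44352)*(4032 + J(201)) = (-42935 - 44352)*(4032 + 8) = -87287*4040 = -352639480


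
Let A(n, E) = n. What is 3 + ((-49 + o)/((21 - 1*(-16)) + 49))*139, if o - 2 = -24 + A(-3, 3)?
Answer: -5014/43 ≈ -116.60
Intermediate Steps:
o = -25 (o = 2 + (-24 - 3) = 2 - 27 = -25)
3 + ((-49 + o)/((21 - 1*(-16)) + 49))*139 = 3 + ((-49 - 25)/((21 - 1*(-16)) + 49))*139 = 3 - 74/((21 + 16) + 49)*139 = 3 - 74/(37 + 49)*139 = 3 - 74/86*139 = 3 - 74*1/86*139 = 3 - 37/43*139 = 3 - 5143/43 = -5014/43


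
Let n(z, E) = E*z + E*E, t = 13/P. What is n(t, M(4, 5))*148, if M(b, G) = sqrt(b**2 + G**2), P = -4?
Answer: 6068 - 481*sqrt(41) ≈ 2988.1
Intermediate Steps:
M(b, G) = sqrt(G**2 + b**2)
t = -13/4 (t = 13/(-4) = 13*(-1/4) = -13/4 ≈ -3.2500)
n(z, E) = E**2 + E*z (n(z, E) = E*z + E**2 = E**2 + E*z)
n(t, M(4, 5))*148 = (sqrt(5**2 + 4**2)*(sqrt(5**2 + 4**2) - 13/4))*148 = (sqrt(25 + 16)*(sqrt(25 + 16) - 13/4))*148 = (sqrt(41)*(sqrt(41) - 13/4))*148 = (sqrt(41)*(-13/4 + sqrt(41)))*148 = 148*sqrt(41)*(-13/4 + sqrt(41))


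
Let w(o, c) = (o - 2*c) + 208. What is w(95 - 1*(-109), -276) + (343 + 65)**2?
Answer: 167428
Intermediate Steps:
w(o, c) = 208 + o - 2*c
w(95 - 1*(-109), -276) + (343 + 65)**2 = (208 + (95 - 1*(-109)) - 2*(-276)) + (343 + 65)**2 = (208 + (95 + 109) + 552) + 408**2 = (208 + 204 + 552) + 166464 = 964 + 166464 = 167428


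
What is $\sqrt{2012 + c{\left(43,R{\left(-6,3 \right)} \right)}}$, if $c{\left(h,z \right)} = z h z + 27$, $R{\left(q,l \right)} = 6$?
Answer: $\sqrt{3587} \approx 59.892$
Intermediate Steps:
$c{\left(h,z \right)} = 27 + h z^{2}$ ($c{\left(h,z \right)} = h z z + 27 = h z^{2} + 27 = 27 + h z^{2}$)
$\sqrt{2012 + c{\left(43,R{\left(-6,3 \right)} \right)}} = \sqrt{2012 + \left(27 + 43 \cdot 6^{2}\right)} = \sqrt{2012 + \left(27 + 43 \cdot 36\right)} = \sqrt{2012 + \left(27 + 1548\right)} = \sqrt{2012 + 1575} = \sqrt{3587}$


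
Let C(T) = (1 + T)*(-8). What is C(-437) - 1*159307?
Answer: -155819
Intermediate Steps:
C(T) = -8 - 8*T
C(-437) - 1*159307 = (-8 - 8*(-437)) - 1*159307 = (-8 + 3496) - 159307 = 3488 - 159307 = -155819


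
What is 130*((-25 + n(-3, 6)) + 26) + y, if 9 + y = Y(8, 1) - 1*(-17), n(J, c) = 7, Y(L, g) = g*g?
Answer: 1049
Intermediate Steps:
Y(L, g) = g**2
y = 9 (y = -9 + (1**2 - 1*(-17)) = -9 + (1 + 17) = -9 + 18 = 9)
130*((-25 + n(-3, 6)) + 26) + y = 130*((-25 + 7) + 26) + 9 = 130*(-18 + 26) + 9 = 130*8 + 9 = 1040 + 9 = 1049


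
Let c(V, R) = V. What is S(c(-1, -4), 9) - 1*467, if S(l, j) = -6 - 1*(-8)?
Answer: -465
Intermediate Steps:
S(l, j) = 2 (S(l, j) = -6 + 8 = 2)
S(c(-1, -4), 9) - 1*467 = 2 - 1*467 = 2 - 467 = -465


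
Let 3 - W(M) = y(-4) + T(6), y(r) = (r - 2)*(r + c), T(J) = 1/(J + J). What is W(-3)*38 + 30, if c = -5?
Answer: -11467/6 ≈ -1911.2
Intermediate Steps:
T(J) = 1/(2*J)
y(r) = (-5 + r)*(-2 + r) (y(r) = (r - 2)*(r - 5) = (-2 + r)*(-5 + r) = (-5 + r)*(-2 + r))
W(M) = -613/12 (W(M) = 3 - ((10 + (-4)² - 7*(-4)) + (½)/6) = 3 - ((10 + 16 + 28) + (½)*(⅙)) = 3 - (54 + 1/12) = 3 - 1*649/12 = 3 - 649/12 = -613/12)
W(-3)*38 + 30 = -613/12*38 + 30 = -11647/6 + 30 = -11467/6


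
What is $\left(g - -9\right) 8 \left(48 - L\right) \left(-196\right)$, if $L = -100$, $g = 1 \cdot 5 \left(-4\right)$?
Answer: $2552704$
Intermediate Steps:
$g = -20$ ($g = 5 \left(-4\right) = -20$)
$\left(g - -9\right) 8 \left(48 - L\right) \left(-196\right) = \left(-20 - -9\right) 8 \left(48 - -100\right) \left(-196\right) = \left(-20 + 9\right) 8 \left(48 + 100\right) \left(-196\right) = \left(-11\right) 8 \cdot 148 \left(-196\right) = \left(-88\right) 148 \left(-196\right) = \left(-13024\right) \left(-196\right) = 2552704$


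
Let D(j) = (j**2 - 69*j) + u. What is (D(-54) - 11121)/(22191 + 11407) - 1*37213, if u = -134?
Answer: -1250286987/33598 ≈ -37213.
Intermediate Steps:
D(j) = -134 + j**2 - 69*j (D(j) = (j**2 - 69*j) - 134 = -134 + j**2 - 69*j)
(D(-54) - 11121)/(22191 + 11407) - 1*37213 = ((-134 + (-54)**2 - 69*(-54)) - 11121)/(22191 + 11407) - 1*37213 = ((-134 + 2916 + 3726) - 11121)/33598 - 37213 = (6508 - 11121)*(1/33598) - 37213 = -4613*1/33598 - 37213 = -4613/33598 - 37213 = -1250286987/33598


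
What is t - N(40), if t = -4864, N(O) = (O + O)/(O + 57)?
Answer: -471888/97 ≈ -4864.8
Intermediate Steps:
N(O) = 2*O/(57 + O) (N(O) = (2*O)/(57 + O) = 2*O/(57 + O))
t - N(40) = -4864 - 2*40/(57 + 40) = -4864 - 2*40/97 = -4864 - 1*80/97 = -4864 - 80/97 = -471888/97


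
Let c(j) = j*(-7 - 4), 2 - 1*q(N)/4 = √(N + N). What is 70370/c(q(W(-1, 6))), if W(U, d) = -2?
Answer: -35185/88 - 35185*I/88 ≈ -399.83 - 399.83*I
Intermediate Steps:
q(N) = 8 - 4*√2*√N (q(N) = 8 - 4*√(N + N) = 8 - 4*√2*√N)
c(j) = -11*j (c(j) = j*(-11) = -11*j)
70370/c(q(W(-1, 6))) = 70370/((-11*(8 - 4*√2*√(-2)))) = 70370/((-11*(8 - 4*√2*I*√2))) = 70370/((-11*(8 - 8*I))) = 70370/(-88 + 88*I) = 70370*((-88 - 88*I)/15488) = 35185*(-88 - 88*I)/7744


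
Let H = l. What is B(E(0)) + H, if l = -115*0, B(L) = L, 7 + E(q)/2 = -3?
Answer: -20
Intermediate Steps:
E(q) = -20 (E(q) = -14 + 2*(-3) = -14 - 6 = -20)
l = 0
H = 0
B(E(0)) + H = -20 + 0 = -20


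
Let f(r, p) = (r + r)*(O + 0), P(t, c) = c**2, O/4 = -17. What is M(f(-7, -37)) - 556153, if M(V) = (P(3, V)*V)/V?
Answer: 350151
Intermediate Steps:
O = -68 (O = 4*(-17) = -68)
f(r, p) = -136*r (f(r, p) = (r + r)*(-68 + 0) = (2*r)*(-68) = -136*r)
M(V) = V**2 (M(V) = (V**2*V)/V = V**3/V = V**2)
M(f(-7, -37)) - 556153 = (-136*(-7))**2 - 556153 = 952**2 - 556153 = 906304 - 556153 = 350151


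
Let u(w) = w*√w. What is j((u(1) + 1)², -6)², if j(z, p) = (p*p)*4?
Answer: 20736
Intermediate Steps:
u(w) = w^(3/2)
j(z, p) = 4*p² (j(z, p) = p²*4 = 4*p²)
j((u(1) + 1)², -6)² = (4*(-6)²)² = (4*36)² = 144² = 20736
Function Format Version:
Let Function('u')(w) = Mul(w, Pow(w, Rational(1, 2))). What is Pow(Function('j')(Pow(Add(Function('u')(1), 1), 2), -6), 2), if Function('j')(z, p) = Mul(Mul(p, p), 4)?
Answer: 20736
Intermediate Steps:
Function('u')(w) = Pow(w, Rational(3, 2))
Function('j')(z, p) = Mul(4, Pow(p, 2)) (Function('j')(z, p) = Mul(Pow(p, 2), 4) = Mul(4, Pow(p, 2)))
Pow(Function('j')(Pow(Add(Function('u')(1), 1), 2), -6), 2) = Pow(Mul(4, Pow(-6, 2)), 2) = Pow(Mul(4, 36), 2) = Pow(144, 2) = 20736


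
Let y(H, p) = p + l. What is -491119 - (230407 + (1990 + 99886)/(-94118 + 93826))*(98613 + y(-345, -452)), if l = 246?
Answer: -1652706824181/73 ≈ -2.2640e+10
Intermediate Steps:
y(H, p) = 246 + p (y(H, p) = p + 246 = 246 + p)
-491119 - (230407 + (1990 + 99886)/(-94118 + 93826))*(98613 + y(-345, -452)) = -491119 - (230407 + (1990 + 99886)/(-94118 + 93826))*(98613 + (246 - 452)) = -491119 - (230407 + 101876/(-292))*(98613 - 206) = -491119 - (230407 + 101876*(-1/292))*98407 = -491119 - (230407 - 25469/73)*98407 = -491119 - 16794242*98407/73 = -491119 - 1*1652670972494/73 = -491119 - 1652670972494/73 = -1652706824181/73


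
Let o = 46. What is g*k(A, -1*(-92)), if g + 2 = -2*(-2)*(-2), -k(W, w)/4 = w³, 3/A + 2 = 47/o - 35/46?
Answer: 31147520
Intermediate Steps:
A = -69/40 (A = 3/(-2 + (47/46 - 35/46)) = 3/(-2 + 6/23) = 3/(-40/23) = 3*(-23/40) = -69/40 ≈ -1.7250)
k(W, w) = -4*w³
g = -10 (g = -2 - 2*(-2)*(-2) = -2 + 4*(-2) = -2 - 8 = -10)
g*k(A, -1*(-92)) = -(-40)*(-1*(-92))³ = -(-40)*92³ = -(-40)*778688 = -10*(-3114752) = 31147520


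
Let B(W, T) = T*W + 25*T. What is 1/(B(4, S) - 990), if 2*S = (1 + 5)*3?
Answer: -1/729 ≈ -0.0013717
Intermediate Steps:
S = 9 (S = ((1 + 5)*3)/2 = (6*3)/2 = (1/2)*18 = 9)
B(W, T) = 25*T + T*W
1/(B(4, S) - 990) = 1/(9*(25 + 4) - 990) = 1/(9*29 - 990) = 1/(261 - 990) = 1/(-729) = -1/729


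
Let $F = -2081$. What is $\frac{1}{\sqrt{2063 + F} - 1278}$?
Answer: $- \frac{71}{90739} - \frac{i \sqrt{2}}{544434} \approx -0.00078246 - 2.5976 \cdot 10^{-6} i$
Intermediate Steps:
$\frac{1}{\sqrt{2063 + F} - 1278} = \frac{1}{\sqrt{2063 - 2081} - 1278} = \frac{1}{\sqrt{-18} - 1278} = \frac{1}{3 i \sqrt{2} - 1278} = \frac{1}{-1278 + 3 i \sqrt{2}}$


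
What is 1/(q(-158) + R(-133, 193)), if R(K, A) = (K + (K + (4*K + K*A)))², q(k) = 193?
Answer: 1/700502282 ≈ 1.4275e-9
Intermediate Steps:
R(K, A) = (6*K + A*K)² (R(K, A) = (K + (K + (4*K + A*K)))² = (K + (5*K + A*K))² = (6*K + A*K)²)
1/(q(-158) + R(-133, 193)) = 1/(193 + (-133)²*(6 + 193)²) = 1/(193 + 17689*199²) = 1/(193 + 17689*39601) = 1/(193 + 700502089) = 1/700502282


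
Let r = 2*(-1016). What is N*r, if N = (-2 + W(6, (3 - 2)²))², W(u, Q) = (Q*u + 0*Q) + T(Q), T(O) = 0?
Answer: -32512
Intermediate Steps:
W(u, Q) = Q*u (W(u, Q) = (Q*u + 0*Q) + 0 = (Q*u + 0) + 0 = Q*u + 0 = Q*u)
N = 16 (N = (-2 + (3 - 2)²*6)² = (-2 + 1²*6)² = (-2 + 1*6)² = (-2 + 6)² = 4² = 16)
r = -2032
N*r = 16*(-2032) = -32512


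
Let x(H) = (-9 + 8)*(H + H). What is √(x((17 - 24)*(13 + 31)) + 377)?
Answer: √993 ≈ 31.512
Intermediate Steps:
x(H) = -2*H
√(x((17 - 24)*(13 + 31)) + 377) = √(-2*(17 - 24)*(13 + 31) + 377) = √(-(-14)*44 + 377) = √(-2*(-308) + 377) = √(616 + 377) = √993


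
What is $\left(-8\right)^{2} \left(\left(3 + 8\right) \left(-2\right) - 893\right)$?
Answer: $-58560$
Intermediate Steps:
$\left(-8\right)^{2} \left(\left(3 + 8\right) \left(-2\right) - 893\right) = 64 \left(11 \left(-2\right) - 893\right) = 64 \left(-22 - 893\right) = 64 \left(-915\right) = -58560$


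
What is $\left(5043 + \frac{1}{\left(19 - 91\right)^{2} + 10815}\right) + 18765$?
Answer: $\frac{380904193}{15999} \approx 23808.0$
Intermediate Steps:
$\left(5043 + \frac{1}{\left(19 - 91\right)^{2} + 10815}\right) + 18765 = \left(5043 + \frac{1}{\left(-72\right)^{2} + 10815}\right) + 18765 = \left(5043 + \frac{1}{5184 + 10815}\right) + 18765 = \left(5043 + \frac{1}{15999}\right) + 18765 = \frac{80682958}{15999} + 18765 = \frac{380904193}{15999}$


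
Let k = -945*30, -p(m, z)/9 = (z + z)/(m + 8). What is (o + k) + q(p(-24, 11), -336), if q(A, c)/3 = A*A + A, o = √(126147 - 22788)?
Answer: -1782621/64 + √103359 ≈ -27532.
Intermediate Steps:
p(m, z) = -18*z/(8 + m) (p(m, z) = -9*(z + z)/(m + 8) = -9*2*z/(8 + m) = -18*z/(8 + m))
o = √103359 ≈ 321.50
q(A, c) = 3*A + 3*A² (q(A, c) = 3*(A*A + A) = 3*(A² + A) = 3*(A + A²) = 3*A + 3*A²)
k = -28350
(o + k) + q(p(-24, 11), -336) = (√103359 - 28350) + 3*(-18*11/(8 - 24))*(1 - 18*11/(8 - 24)) = (-28350 + √103359) + 3*(-18*11/(-16))*(1 - 18*11/(-16)) = (-28350 + √103359) + 3*(-18*11*(-1/16))*(1 - 18*11*(-1/16)) = (-28350 + √103359) + 3*(99/8)*(1 + 99/8) = (-28350 + √103359) + 3*(99/8)*(107/8) = (-28350 + √103359) + 31779/64 = -1782621/64 + √103359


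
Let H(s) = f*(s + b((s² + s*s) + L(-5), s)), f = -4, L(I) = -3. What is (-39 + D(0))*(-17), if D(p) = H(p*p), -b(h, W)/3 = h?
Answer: 1275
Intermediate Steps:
b(h, W) = -3*h
H(s) = -36 - 4*s + 24*s² (H(s) = -4*(s - 3*((s² + s*s) - 3)) = -4*(s - 3*((s² + s²) - 3)) = -4*(s - 3*(2*s² - 3)) = -4*(s - 3*(-3 + 2*s²)) = -4*(s + (9 - 6*s²)) = -4*(9 + s - 6*s²) = -36 - 4*s + 24*s²)
D(p) = -36 - 4*p² + 24*p⁴ (D(p) = -36 - 4*p*p + 24*(p*p)² = -36 - 4*p² + 24*(p²)² = -36 - 4*p² + 24*p⁴)
(-39 + D(0))*(-17) = (-39 + (-36 - 4*0² + 24*0⁴))*(-17) = (-39 + (-36 - 4*0 + 24*0))*(-17) = (-39 + (-36 + 0 + 0))*(-17) = (-39 - 36)*(-17) = -75*(-17) = 1275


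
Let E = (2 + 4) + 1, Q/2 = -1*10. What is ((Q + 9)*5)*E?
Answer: -385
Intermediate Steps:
Q = -20 (Q = 2*(-1*10) = 2*(-10) = -20)
E = 7 (E = 6 + 1 = 7)
((Q + 9)*5)*E = ((-20 + 9)*5)*7 = -11*5*7 = -55*7 = -385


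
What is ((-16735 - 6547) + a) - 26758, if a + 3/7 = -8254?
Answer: -408061/7 ≈ -58294.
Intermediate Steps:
a = -57781/7 (a = -3/7 - 8254 = -57781/7 ≈ -8254.4)
((-16735 - 6547) + a) - 26758 = ((-16735 - 6547) - 57781/7) - 26758 = (-23282 - 57781/7) - 26758 = -220755/7 - 26758 = -408061/7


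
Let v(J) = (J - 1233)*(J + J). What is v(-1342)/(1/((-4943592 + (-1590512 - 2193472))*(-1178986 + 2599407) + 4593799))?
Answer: -85678194838592676100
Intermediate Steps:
v(J) = 2*J*(-1233 + J) (v(J) = (-1233 + J)*(2*J) = 2*J*(-1233 + J))
v(-1342)/(1/((-4943592 + (-1590512 - 2193472))*(-1178986 + 2599407) + 4593799)) = (2*(-1342)*(-1233 - 1342))/(1/((-4943592 + (-1590512 - 2193472))*(-1178986 + 2599407) + 4593799)) = (2*(-1342)*(-2575))/(1/((-4943592 - 3783984)*1420421 + 4593799)) = 6911300/(1/(-8727576*1420421 + 4593799)) = 6911300/(1/(-12396832229496 + 4593799)) = 6911300/(1/(-12396827635697)) = 6911300/(-1/12396827635697) = 6911300*(-12396827635697) = -85678194838592676100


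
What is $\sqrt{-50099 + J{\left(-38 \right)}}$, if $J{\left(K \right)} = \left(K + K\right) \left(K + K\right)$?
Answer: $i \sqrt{44323} \approx 210.53 i$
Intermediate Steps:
$J{\left(K \right)} = 4 K^{2}$ ($J{\left(K \right)} = 2 K 2 K = 4 K^{2}$)
$\sqrt{-50099 + J{\left(-38 \right)}} = \sqrt{-50099 + 4 \left(-38\right)^{2}} = \sqrt{-50099 + 4 \cdot 1444} = \sqrt{-50099 + 5776} = \sqrt{-44323} = i \sqrt{44323}$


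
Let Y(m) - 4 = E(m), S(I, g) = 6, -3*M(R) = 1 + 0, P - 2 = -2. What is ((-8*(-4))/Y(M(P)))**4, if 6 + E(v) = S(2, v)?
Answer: 4096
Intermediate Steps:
P = 0 (P = 2 - 2 = 0)
M(R) = -1/3 (M(R) = -(1 + 0)/3 = -1/3*1 = -1/3)
E(v) = 0 (E(v) = -6 + 6 = 0)
Y(m) = 4 (Y(m) = 4 + 0 = 4)
((-8*(-4))/Y(M(P)))**4 = (-8*(-4)/4)**4 = (32*(1/4))**4 = 8**4 = 4096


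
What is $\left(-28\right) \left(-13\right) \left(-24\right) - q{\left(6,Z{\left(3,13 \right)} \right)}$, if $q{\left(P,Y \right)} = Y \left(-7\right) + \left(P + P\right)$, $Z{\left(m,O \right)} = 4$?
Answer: $-8720$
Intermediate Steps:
$q{\left(P,Y \right)} = - 7 Y + 2 P$
$\left(-28\right) \left(-13\right) \left(-24\right) - q{\left(6,Z{\left(3,13 \right)} \right)} = \left(-28\right) \left(-13\right) \left(-24\right) - \left(\left(-7\right) 4 + 2 \cdot 6\right) = 364 \left(-24\right) - \left(-28 + 12\right) = -8736 - -16 = -8736 + 16 = -8720$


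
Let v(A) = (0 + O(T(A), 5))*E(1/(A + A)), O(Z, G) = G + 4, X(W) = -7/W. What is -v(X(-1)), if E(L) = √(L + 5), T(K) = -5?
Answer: -9*√994/14 ≈ -20.268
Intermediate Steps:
O(Z, G) = 4 + G
E(L) = √(5 + L)
v(A) = 9*√(5 + 1/(2*A)) (v(A) = (0 + (4 + 5))*√(5 + 1/(A + A)) = (0 + 9)*√(5 + 1/(2*A)) = 9*√(5 + 1/(2*A)))
-v(X(-1)) = -9*√(20 + 2/((-7/(-1))))/2 = -9*√(20 + 2/((-7*(-1))))/2 = -9*√(20 + 2/7)/2 = -9*√(142/7)/2 = -9*√994/7/2 = -9*√994/14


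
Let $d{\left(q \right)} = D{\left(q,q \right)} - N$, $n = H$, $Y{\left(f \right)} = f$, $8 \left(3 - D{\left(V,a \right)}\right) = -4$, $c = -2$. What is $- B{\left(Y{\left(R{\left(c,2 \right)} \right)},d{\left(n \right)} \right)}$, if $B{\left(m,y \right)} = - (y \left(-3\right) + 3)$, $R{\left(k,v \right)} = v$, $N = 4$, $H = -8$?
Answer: $\frac{9}{2} \approx 4.5$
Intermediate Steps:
$D{\left(V,a \right)} = \frac{7}{2}$ ($D{\left(V,a \right)} = 3 - - \frac{1}{2} = 3 + \frac{1}{2} = \frac{7}{2}$)
$n = -8$
$d{\left(q \right)} = - \frac{1}{2}$ ($d{\left(q \right)} = \frac{7}{2} - 4 = - \frac{1}{2}$)
$B{\left(m,y \right)} = -3 + 3 y$ ($B{\left(m,y \right)} = - (- 3 y + 3) = - (3 - 3 y) = -3 + 3 y$)
$- B{\left(Y{\left(R{\left(c,2 \right)} \right)},d{\left(n \right)} \right)} = - (-3 + 3 \left(- \frac{1}{2}\right)) = - (-3 - \frac{3}{2}) = \left(-1\right) \left(- \frac{9}{2}\right) = \frac{9}{2}$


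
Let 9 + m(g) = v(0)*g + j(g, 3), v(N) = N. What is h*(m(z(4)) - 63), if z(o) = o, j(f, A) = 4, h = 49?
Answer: -3332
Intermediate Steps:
m(g) = -5 (m(g) = -9 + (0*g + 4) = -9 + (0 + 4) = -9 + 4 = -5)
h*(m(z(4)) - 63) = 49*(-5 - 63) = 49*(-68) = -3332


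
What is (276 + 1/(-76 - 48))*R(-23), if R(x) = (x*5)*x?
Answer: 90519835/124 ≈ 7.3000e+5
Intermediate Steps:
R(x) = 5*x**2 (R(x) = (5*x)*x = 5*x**2)
(276 + 1/(-76 - 48))*R(-23) = (276 + 1/(-76 - 48))*(5*(-23)**2) = (276 + 1/(-124))*(5*529) = (276 - 1/124)*2645 = (34223/124)*2645 = 90519835/124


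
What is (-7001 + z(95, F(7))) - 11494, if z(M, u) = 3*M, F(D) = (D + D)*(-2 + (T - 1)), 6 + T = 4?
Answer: -18210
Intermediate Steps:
T = -2 (T = -6 + 4 = -2)
F(D) = -10*D (F(D) = (D + D)*(-2 + (-2 - 1)) = (2*D)*(-2 - 3) = (2*D)*(-5) = -10*D)
(-7001 + z(95, F(7))) - 11494 = (-7001 + 3*95) - 11494 = (-7001 + 285) - 11494 = -6716 - 11494 = -18210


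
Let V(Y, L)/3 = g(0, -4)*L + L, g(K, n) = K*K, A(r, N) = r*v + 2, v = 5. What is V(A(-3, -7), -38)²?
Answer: 12996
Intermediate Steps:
A(r, N) = 2 + 5*r (A(r, N) = r*5 + 2 = 5*r + 2 = 2 + 5*r)
g(K, n) = K²
V(Y, L) = 3*L (V(Y, L) = 3*(0²*L + L) = 3*(0*L + L) = 3*(0 + L) = 3*L)
V(A(-3, -7), -38)² = (3*(-38))² = (-114)² = 12996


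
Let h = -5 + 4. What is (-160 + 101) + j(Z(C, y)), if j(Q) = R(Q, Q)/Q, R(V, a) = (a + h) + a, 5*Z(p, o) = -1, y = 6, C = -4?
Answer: -52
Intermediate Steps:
h = -1
Z(p, o) = -⅕ (Z(p, o) = (⅕)*(-1) = -⅕)
R(V, a) = -1 + 2*a (R(V, a) = (a - 1) + a = (-1 + a) + a = -1 + 2*a)
j(Q) = (-1 + 2*Q)/Q
(-160 + 101) + j(Z(C, y)) = (-160 + 101) + (2 - 1/(-⅕)) = -59 + (2 - 1*(-5)) = -59 + (2 + 5) = -59 + 7 = -52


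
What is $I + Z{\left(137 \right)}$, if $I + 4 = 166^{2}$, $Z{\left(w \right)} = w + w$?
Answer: $27826$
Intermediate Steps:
$Z{\left(w \right)} = 2 w$
$I = 27552$ ($I = -4 + 166^{2} = -4 + 27556 = 27552$)
$I + Z{\left(137 \right)} = 27552 + 2 \cdot 137 = 27552 + 274 = 27826$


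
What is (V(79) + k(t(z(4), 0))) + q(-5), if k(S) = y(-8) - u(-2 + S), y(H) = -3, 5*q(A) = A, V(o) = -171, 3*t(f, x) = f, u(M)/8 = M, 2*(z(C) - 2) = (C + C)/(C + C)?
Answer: -497/3 ≈ -165.67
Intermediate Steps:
z(C) = 5/2 (z(C) = 2 + ((C + C)/(C + C))/2 = 2 + ((2*C)/((2*C)))/2 = 2 + ((2*C)*(1/(2*C)))/2 = 2 + (½)*1 = 2 + ½ = 5/2)
u(M) = 8*M
t(f, x) = f/3
q(A) = A/5
k(S) = 13 - 8*S (k(S) = -3 - 8*(-2 + S) = -3 - (-16 + 8*S) = -3 + (16 - 8*S) = 13 - 8*S)
(V(79) + k(t(z(4), 0))) + q(-5) = (-171 + (13 - 8*5/(3*2))) + (⅕)*(-5) = (-171 + (13 - 8*⅚)) - 1 = (-171 + (13 - 20/3)) - 1 = (-171 + 19/3) - 1 = -494/3 - 1 = -497/3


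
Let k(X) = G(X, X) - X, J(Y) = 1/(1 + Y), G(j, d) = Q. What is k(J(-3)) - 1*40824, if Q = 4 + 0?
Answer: -81639/2 ≈ -40820.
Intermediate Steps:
Q = 4
G(j, d) = 4
k(X) = 4 - X
k(J(-3)) - 1*40824 = (4 - 1/(1 - 3)) - 1*40824 = (4 - 1/(-2)) - 40824 = (4 - 1*(-1/2)) - 40824 = (4 + 1/2) - 40824 = 9/2 - 40824 = -81639/2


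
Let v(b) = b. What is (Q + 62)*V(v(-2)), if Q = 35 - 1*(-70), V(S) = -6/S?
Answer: 501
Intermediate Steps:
Q = 105 (Q = 35 + 70 = 105)
(Q + 62)*V(v(-2)) = (105 + 62)*(-6/(-2)) = 167*(-6*(-1/2)) = 167*3 = 501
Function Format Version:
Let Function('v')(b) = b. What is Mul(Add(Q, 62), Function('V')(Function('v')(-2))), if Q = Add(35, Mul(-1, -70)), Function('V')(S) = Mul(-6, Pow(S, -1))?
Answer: 501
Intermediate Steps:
Q = 105 (Q = Add(35, 70) = 105)
Mul(Add(Q, 62), Function('V')(Function('v')(-2))) = Mul(Add(105, 62), Mul(-6, Pow(-2, -1))) = Mul(167, Mul(-6, Rational(-1, 2))) = Mul(167, 3) = 501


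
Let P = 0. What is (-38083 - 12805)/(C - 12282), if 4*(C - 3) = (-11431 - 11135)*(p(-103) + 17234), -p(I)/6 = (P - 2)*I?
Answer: 12722/22566249 ≈ 0.00056376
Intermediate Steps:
p(I) = 12*I (p(I) = -6*(0 - 2)*I = -(-12)*I = 12*I)
C = -90252714 (C = 3 + ((-11431 - 11135)*(12*(-103) + 17234))/4 = 3 + (-22566*(-1236 + 17234))/4 = 3 + (-22566*15998)/4 = 3 + (¼)*(-361010868) = 3 - 90252717 = -90252714)
(-38083 - 12805)/(C - 12282) = (-38083 - 12805)/(-90252714 - 12282) = -50888/(-90264996) = -50888*(-1/90264996) = 12722/22566249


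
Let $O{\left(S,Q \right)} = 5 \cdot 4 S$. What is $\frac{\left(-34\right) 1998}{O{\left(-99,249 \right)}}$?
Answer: $\frac{1887}{55} \approx 34.309$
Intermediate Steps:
$O{\left(S,Q \right)} = 20 S$
$\frac{\left(-34\right) 1998}{O{\left(-99,249 \right)}} = \frac{\left(-34\right) 1998}{20 \left(-99\right)} = - \frac{67932}{-1980} = \left(-67932\right) \left(- \frac{1}{1980}\right) = \frac{1887}{55}$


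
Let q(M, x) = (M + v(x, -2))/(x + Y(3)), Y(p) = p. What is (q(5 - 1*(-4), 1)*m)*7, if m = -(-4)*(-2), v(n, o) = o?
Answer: -98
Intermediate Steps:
q(M, x) = (-2 + M)/(3 + x) (q(M, x) = (M - 2)/(x + 3) = (-2 + M)/(3 + x))
m = -8 (m = -1*8 = -8)
(q(5 - 1*(-4), 1)*m)*7 = (((-2 + (5 - 1*(-4)))/(3 + 1))*(-8))*7 = (((-2 + (5 + 4))/4)*(-8))*7 = (((-2 + 9)/4)*(-8))*7 = (((1/4)*7)*(-8))*7 = ((7/4)*(-8))*7 = -14*7 = -98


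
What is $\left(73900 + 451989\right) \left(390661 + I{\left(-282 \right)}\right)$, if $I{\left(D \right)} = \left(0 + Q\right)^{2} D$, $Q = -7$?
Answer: $198177588427$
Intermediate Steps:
$I{\left(D \right)} = 49 D$ ($I{\left(D \right)} = \left(0 - 7\right)^{2} D = \left(-7\right)^{2} D = 49 D$)
$\left(73900 + 451989\right) \left(390661 + I{\left(-282 \right)}\right) = \left(73900 + 451989\right) \left(390661 + 49 \left(-282\right)\right) = 525889 \left(390661 - 13818\right) = 525889 \cdot 376843 = 198177588427$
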